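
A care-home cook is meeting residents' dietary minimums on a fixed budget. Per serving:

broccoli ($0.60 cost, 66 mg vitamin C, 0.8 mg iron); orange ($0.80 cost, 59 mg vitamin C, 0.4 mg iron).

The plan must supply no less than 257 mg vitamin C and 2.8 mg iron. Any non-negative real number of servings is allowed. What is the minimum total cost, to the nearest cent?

Two binding constraints pin down two serving amounts, so the optimal mix uses at most two foods. The candidates are each food alone (scaled to the tighter of vitamin C/iron) and each pair with both constraints tight.
broccoli only: max(257/66, 2.8/0.8) = 3.894 servings → $2.34.
orange only: max(257/59, 2.8/0.4) = 7 servings → $5.60.
broccoli + orange with both tight: 3 servings and 1 serving → $2.60.
So the least-cost plan costs $2.34.

$2.34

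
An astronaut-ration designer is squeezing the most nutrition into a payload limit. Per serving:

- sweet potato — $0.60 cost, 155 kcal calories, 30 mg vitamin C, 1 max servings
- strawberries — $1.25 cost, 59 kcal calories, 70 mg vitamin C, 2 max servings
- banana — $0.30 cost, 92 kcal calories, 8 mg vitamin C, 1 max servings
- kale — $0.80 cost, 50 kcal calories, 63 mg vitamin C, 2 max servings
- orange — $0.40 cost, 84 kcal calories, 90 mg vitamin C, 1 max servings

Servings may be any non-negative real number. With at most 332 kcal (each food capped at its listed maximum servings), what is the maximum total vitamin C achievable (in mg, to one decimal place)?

Vitamin C per kcal: kale 1.26, strawberries 1.186, orange 1.071, sweet potato 0.1935, banana 0.08696.
Take 2 servings of kale: uses 100 kcal, +126.0 mg vitamin C (running total 126.0 mg).
Take 2 servings of strawberries: uses 118 kcal, +140.0 mg vitamin C (running total 266.0 mg).
Take 1 serving of orange: uses 84 kcal, +90.0 mg vitamin C (running total 356.0 mg).
Take 0.1935 servings of sweet potato: uses 30 kcal, +5.8 mg vitamin C (running total 361.8 mg).
Filling greedily by vitamin C-per-kcal is optimal for one linear limit, giving 361.8 mg.

361.8 mg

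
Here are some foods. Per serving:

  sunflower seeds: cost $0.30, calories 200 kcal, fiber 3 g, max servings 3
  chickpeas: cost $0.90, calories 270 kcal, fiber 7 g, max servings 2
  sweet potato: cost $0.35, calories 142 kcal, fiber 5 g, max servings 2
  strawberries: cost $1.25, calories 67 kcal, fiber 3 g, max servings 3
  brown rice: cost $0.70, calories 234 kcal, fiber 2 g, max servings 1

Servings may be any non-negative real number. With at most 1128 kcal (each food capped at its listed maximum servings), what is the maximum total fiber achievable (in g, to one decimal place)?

Fiber per kcal: strawberries 0.04478, sweet potato 0.03521, chickpeas 0.02593, sunflower seeds 0.015, brown rice 0.008547.
Take 3 servings of strawberries: uses 201 kcal, +9.0 g fiber (running total 9.0 g).
Take 2 servings of sweet potato: uses 284 kcal, +10.0 g fiber (running total 19.0 g).
Take 2 servings of chickpeas: uses 540 kcal, +14.0 g fiber (running total 33.0 g).
Take 0.515 servings of sunflower seeds: uses 103 kcal, +1.5 g fiber (running total 34.5 g).
Greedy by best ratio exhausts the calories allowance optimally: 34.5 g.

34.5 g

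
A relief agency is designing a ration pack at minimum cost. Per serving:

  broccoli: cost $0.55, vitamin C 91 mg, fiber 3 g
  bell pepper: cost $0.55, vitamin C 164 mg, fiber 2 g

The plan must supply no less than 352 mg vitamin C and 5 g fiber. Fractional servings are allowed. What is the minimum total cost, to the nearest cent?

$1.27

Minimising a linear cost over {vitamin C ≥ 352, fiber ≥ 5, servings ≥ 0} — the optimum is at a vertex, using one or two foods.
broccoli only: max(352/91, 5/3) = 3.868 servings → $2.13.
bell pepper only: max(352/164, 5/2) = 2.5 servings → $1.38.
broccoli + bell pepper with both tight: 0.3742 servings and 1.939 servings → $1.27.
So the least-cost plan costs $1.27.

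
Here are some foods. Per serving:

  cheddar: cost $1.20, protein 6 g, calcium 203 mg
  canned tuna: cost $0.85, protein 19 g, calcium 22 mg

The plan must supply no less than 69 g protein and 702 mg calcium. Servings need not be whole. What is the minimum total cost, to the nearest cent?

$6.04

cheddar only: max(69/6, 702/203) = 11.5 servings → $13.80.
canned tuna only: max(69/19, 702/22) = 31.91 servings → $27.12.
cheddar + canned tuna with both tight: 3.173 servings and 2.63 servings → $6.04.
Cheapest feasible corner: $6.04.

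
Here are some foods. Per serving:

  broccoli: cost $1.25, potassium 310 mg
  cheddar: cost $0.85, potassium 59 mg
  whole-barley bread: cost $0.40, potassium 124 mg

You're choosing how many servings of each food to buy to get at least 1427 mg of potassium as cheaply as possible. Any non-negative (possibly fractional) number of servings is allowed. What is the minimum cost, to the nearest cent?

$4.60

Cost per mg of potassium: whole-barley bread $0.0032, broccoli $0.0040, cheddar $0.0144.
With no serving limits, use only whole-barley bread: 1427 mg / 124 mg = 11.51 servings × $0.40 = $4.60.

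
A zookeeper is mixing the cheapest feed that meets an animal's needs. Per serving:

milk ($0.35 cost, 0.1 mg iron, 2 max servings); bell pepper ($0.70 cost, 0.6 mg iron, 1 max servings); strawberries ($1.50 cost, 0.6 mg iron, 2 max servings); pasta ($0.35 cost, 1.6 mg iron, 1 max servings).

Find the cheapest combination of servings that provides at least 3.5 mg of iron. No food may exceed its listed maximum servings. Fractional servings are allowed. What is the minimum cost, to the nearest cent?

$4.40

Cost per mg of iron: pasta $0.2188, bell pepper $1.1667, strawberries $2.5000, milk $3.5000.
Take 1 serving of pasta: +1.6 mg iron for $0.35 (total $0.35, still need 1.9 mg).
Take 1 serving of bell pepper: +0.6 mg iron for $0.70 (total $1.05, still need 1.3 mg).
Take 2 servings of strawberries: +1.2 mg iron for $3.00 (total $4.05, still need 0.1 mg).
Take 1 serving of milk: +0.1 mg iron for $0.35 (total $4.40, still need 0.0 mg).
Filling from the cheapest source first is optimal under one linear minimum: $4.40.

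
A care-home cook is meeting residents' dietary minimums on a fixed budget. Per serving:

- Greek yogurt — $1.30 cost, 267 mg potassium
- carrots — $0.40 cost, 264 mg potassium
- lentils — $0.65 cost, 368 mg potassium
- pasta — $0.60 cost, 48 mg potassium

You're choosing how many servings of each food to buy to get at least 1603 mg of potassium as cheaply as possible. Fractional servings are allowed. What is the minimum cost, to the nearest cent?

$2.43

Cost per mg of potassium: carrots $0.0015, lentils $0.0018, Greek yogurt $0.0049, pasta $0.0125.
With no serving limits, use only carrots: 1603 mg / 264 mg = 6.072 servings × $0.40 = $2.43.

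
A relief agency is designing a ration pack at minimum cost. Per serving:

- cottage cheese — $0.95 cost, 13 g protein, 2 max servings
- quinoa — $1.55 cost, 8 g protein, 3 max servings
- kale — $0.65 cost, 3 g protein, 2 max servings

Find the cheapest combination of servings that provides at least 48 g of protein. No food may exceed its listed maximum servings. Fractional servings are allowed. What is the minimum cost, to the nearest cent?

$6.16

Cost per g of protein: cottage cheese $0.0731, quinoa $0.1938, kale $0.2167.
Take 2 servings of cottage cheese: +26.0 g protein for $1.90 (total $1.90, still need 22.0 g).
Take 2.75 servings of quinoa: +22.0 g protein for $4.26 (total $6.16, still need 0.0 g).
Greedy by cheapest-per-g is optimal for a single linear constraint, so the minimum cost is $6.16.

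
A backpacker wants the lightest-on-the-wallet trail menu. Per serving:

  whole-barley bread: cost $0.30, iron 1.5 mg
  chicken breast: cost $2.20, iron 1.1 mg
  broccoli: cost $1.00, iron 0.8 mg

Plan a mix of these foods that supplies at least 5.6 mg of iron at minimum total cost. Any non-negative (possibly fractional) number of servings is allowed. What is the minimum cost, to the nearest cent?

Cost per mg of iron: whole-barley bread $0.2000, broccoli $1.2500, chicken breast $2.0000.
With no serving limits, use only whole-barley bread: 5.6 mg / 1.5 mg = 3.733 servings × $0.30 = $1.12.

$1.12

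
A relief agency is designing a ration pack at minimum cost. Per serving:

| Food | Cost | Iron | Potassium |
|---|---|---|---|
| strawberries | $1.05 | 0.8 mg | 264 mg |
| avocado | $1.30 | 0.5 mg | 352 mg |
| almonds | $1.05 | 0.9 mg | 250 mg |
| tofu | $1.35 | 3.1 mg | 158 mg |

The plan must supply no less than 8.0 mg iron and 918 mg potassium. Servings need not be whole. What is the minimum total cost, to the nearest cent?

A basic optimal solution has at most two foods positive. Try each food alone and each pair with both targets met exactly.
strawberries only: max(8.0/0.8, 918/264) = 10 servings → $10.50.
avocado only: max(8.0/0.5, 918/352) = 16 servings → $20.80.
almonds only: max(8.0/0.9, 918/250) = 8.889 servings → $9.33.
tofu only: max(8.0/3.1, 918/158) = 5.81 servings → $7.84.
strawberries + avocado with both targets exact would need a negative amount; discard.
strawberries + almonds with both targets exact would need a negative amount; discard.
strawberries + tofu with both tight: 2.286 servings and 1.991 servings → $5.09.
avocado + almonds with both targets exact would need a negative amount; discard.
avocado + tofu with both tight: 1.563 servings and 2.329 servings → $5.18.
almonds + tofu with both tight: 2.5 servings and 1.855 servings → $5.13.
Cheapest feasible corner: $5.09.

$5.09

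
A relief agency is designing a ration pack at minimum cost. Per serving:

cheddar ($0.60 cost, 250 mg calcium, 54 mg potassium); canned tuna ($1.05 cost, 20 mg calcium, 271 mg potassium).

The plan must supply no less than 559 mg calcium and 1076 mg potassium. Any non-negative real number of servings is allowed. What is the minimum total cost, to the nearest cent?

At the optimum either one food covers both requirements or two foods hit both targets exactly; no other combination can be cheaper.
cheddar only: max(559/250, 1076/54) = 19.93 servings → $11.96.
canned tuna only: max(559/20, 1076/271) = 27.95 servings → $29.35.
cheddar + canned tuna with both tight: 1.949 servings and 3.582 servings → $4.93.
So the least-cost plan costs $4.93.

$4.93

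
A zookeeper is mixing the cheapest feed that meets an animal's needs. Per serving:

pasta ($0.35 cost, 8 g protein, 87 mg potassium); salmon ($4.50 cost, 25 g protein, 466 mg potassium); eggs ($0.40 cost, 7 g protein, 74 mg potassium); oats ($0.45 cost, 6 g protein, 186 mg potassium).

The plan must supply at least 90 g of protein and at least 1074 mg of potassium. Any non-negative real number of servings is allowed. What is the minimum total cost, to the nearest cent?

Compare the cost at each extreme point of the feasible region.
pasta only: max(90/8, 1074/87) = 12.34 servings → $4.32.
salmon only: max(90/25, 1074/466) = 3.6 servings → $16.20.
eggs only: max(90/7, 1074/74) = 14.51 servings → $5.81.
oats only: max(90/6, 1074/186) = 15 servings → $6.75.
pasta + salmon with both tight: 9.717 servings and 0.4907 servings → $5.61.
pasta + eggs: the both-tight solution has a negative serving — not a feasible corner.
pasta + oats with both tight: 10.66 servings and 0.7888 servings → $4.09.
salmon + eggs with both tight: 0.6076 servings and 10.69 servings → $7.01.
salmon + oats: the both-tight solution has a negative serving — not a feasible corner.
eggs + oats with both tight: 12 servings and 1 serving → $5.25.
So the least-cost plan costs $4.09.

$4.09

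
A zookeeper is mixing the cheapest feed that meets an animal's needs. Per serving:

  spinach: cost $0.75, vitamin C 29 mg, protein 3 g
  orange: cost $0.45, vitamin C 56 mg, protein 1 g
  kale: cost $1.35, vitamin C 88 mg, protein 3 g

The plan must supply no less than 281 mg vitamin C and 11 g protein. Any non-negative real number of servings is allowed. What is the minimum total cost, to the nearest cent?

The cheapest plan sits at a corner of the feasible region — with two constraints it uses at most two foods.
spinach only: max(281/29, 11/3) = 9.69 servings → $7.27.
orange only: max(281/56, 11/1) = 11 servings → $4.95.
kale only: max(281/88, 11/3) = 3.667 servings → $4.95.
spinach + orange with both tight: 2.41 servings and 3.77 servings → $3.50.
spinach + kale with both tight: 0.7062 servings and 2.96 servings → $4.53.
orange + kale with both targets exact would need a negative amount; discard.
Cheapest feasible corner: $3.50.

$3.50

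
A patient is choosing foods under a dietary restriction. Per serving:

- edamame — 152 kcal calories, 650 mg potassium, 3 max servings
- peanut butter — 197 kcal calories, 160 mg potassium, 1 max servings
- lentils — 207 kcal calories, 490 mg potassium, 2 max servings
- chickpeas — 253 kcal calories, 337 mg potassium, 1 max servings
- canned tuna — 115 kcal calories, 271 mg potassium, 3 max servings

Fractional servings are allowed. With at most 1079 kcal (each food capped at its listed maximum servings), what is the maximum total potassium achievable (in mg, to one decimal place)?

Potassium per kcal: edamame 4.276, lentils 2.367, canned tuna 2.357, chickpeas 1.332, peanut butter 0.8122.
Take 3 servings of edamame: uses 456 kcal, +1950.0 mg potassium (running total 1950.0 mg).
Take 2 servings of lentils: uses 414 kcal, +980.0 mg potassium (running total 2930.0 mg).
Take 1.817 servings of canned tuna: uses 209 kcal, +492.5 mg potassium (running total 3422.5 mg).
Filling greedily by potassium-per-kcal is optimal for one linear limit, giving 3422.5 mg.

3422.5 mg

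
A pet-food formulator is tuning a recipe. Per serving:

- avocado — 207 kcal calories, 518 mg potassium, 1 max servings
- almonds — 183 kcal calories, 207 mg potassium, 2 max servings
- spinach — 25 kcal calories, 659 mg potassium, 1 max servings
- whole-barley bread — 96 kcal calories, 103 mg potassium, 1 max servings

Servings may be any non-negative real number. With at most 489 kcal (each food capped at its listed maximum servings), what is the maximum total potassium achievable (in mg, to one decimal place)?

1467.7 mg

Potassium per kcal: spinach 26.36, avocado 2.502, almonds 1.131, whole-barley bread 1.073.
Take 1 serving of spinach: uses 25 kcal, +659.0 mg potassium (running total 659.0 mg).
Take 1 serving of avocado: uses 207 kcal, +518.0 mg potassium (running total 1177.0 mg).
Take 1.404 servings of almonds: uses 257 kcal, +290.7 mg potassium (running total 1467.7 mg).
Filling greedily by potassium-per-kcal is optimal for one linear limit, giving 1467.7 mg.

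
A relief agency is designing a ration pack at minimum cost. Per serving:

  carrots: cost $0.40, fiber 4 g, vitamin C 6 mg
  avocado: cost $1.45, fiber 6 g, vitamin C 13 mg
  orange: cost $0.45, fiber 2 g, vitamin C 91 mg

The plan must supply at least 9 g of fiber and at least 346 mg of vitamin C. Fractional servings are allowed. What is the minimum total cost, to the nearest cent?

Two binding constraints pin down two serving amounts, so the optimal mix uses at most two foods. The candidates are each food alone (scaled to the tighter of fiber/vitamin C) and each pair with both constraints tight.
carrots only: max(9/4, 346/6) = 57.67 servings → $23.07.
avocado only: max(9/6, 346/13) = 26.62 servings → $38.59.
orange only: max(9/2, 346/91) = 4.5 servings → $2.02.
carrots + avocado with both targets exact would need a negative amount; discard.
carrots + orange with both tight: 0.3608 servings and 3.778 servings → $1.84.
avocado + orange with both tight: 0.2442 servings and 3.767 servings → $2.05.
So the least-cost plan costs $1.84.

$1.84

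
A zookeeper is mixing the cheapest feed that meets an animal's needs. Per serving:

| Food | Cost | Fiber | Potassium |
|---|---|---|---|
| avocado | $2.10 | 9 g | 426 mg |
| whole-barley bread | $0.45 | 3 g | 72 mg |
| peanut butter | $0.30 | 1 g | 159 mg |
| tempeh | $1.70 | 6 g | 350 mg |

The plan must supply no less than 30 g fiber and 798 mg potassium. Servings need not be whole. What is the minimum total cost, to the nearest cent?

An LP optimum is at a vertex; with two nutrient constraints at most two foods are used. Check each candidate.
avocado only: max(30/9, 798/426) = 3.333 servings → $7.00.
whole-barley bread only: max(30/3, 798/72) = 11.08 servings → $4.99.
peanut butter only: max(30/1, 798/159) = 30 servings → $9.00.
tempeh only: max(30/6, 798/350) = 5 servings → $8.50.
avocado + whole-barley bread with both tight: 0.3714 servings and 8.886 servings → $4.78.
avocado + peanut butter with both targets exact would need a negative amount; discard.
avocado + tempeh with both targets exact would need a negative amount; discard.
whole-barley bread + peanut butter with both tight: 9.807 servings and 0.5778 servings → $4.59.
whole-barley bread + tempeh with both tight: 9.243 servings and 0.3786 servings → $4.80.
peanut butter + tempeh: intersection lies outside the first quadrant.
Cheapest feasible corner: $4.59.

$4.59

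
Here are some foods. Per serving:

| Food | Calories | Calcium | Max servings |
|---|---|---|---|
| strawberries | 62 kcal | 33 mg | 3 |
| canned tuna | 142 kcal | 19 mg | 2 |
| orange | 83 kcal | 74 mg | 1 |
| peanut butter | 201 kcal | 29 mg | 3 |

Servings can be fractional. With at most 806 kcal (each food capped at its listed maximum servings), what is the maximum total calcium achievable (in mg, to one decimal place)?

250.5 mg

Calcium per kcal: orange 0.8916, strawberries 0.5323, peanut butter 0.1443, canned tuna 0.1338.
Take 1 serving of orange: uses 83 kcal, +74.0 mg calcium (running total 74.0 mg).
Take 3 servings of strawberries: uses 186 kcal, +99.0 mg calcium (running total 173.0 mg).
Take 2.672 servings of peanut butter: uses 537 kcal, +77.5 mg calcium (running total 250.5 mg).
Greedy by best ratio exhausts the calories allowance optimally: 250.5 mg.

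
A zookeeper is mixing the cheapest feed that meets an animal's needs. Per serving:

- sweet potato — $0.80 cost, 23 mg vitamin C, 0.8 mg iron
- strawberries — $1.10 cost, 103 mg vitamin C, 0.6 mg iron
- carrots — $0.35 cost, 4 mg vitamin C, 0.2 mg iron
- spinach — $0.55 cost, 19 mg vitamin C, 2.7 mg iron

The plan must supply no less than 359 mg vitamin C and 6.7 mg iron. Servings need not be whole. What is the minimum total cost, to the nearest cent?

$4.45

At the optimum either one food covers both requirements or two foods hit both targets exactly; no other combination can be cheaper.
sweet potato only: max(359/23, 6.7/0.8) = 15.61 servings → $12.49.
strawberries only: max(359/103, 6.7/0.6) = 11.17 servings → $12.28.
carrots only: max(359/4, 6.7/0.2) = 89.75 servings → $31.41.
spinach only: max(359/19, 6.7/2.7) = 18.89 servings → $10.39.
sweet potato + strawberries with both tight: 6.92 servings and 1.94 servings → $7.67.
sweet potato + carrots: intersection lies outside the first quadrant.
sweet potato + spinach with both targets exact would need a negative amount; discard.
strawberries + carrots with both tight: 2.473 servings and 26.08 servings → $11.85.
strawberries + spinach with both tight: 3.157 servings and 1.78 servings → $4.45.
carrots + spinach with both targets exact would need a negative amount; discard.
Cheapest feasible corner: $4.45.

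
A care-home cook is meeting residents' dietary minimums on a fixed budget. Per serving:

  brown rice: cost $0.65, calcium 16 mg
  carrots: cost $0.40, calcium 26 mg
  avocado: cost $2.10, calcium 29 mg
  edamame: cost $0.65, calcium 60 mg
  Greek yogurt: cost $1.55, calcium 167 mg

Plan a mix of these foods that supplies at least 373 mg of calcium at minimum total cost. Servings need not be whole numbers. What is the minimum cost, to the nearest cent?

$3.46

Cost per mg of calcium: Greek yogurt $0.0093, edamame $0.0108, carrots $0.0154, brown rice $0.0406, avocado $0.0724.
With no serving limits, use only Greek yogurt: 373 mg / 167 mg = 2.234 servings × $1.55 = $3.46.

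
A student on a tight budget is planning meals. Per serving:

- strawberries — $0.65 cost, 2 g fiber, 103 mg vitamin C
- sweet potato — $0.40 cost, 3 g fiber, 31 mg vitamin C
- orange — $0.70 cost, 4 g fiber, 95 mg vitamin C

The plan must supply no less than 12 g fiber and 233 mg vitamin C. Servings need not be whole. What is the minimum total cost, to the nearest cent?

$1.94

An LP optimum is at a vertex; with two nutrient constraints at most two foods are used. Check each candidate.
strawberries only: max(12/2, 233/103) = 6 servings → $3.90.
sweet potato only: max(12/3, 233/31) = 7.516 servings → $3.01.
orange only: max(12/4, 233/95) = 3 servings → $2.10.
strawberries + sweet potato with both tight: 1.324 servings and 3.117 servings → $2.11.
strawberries + orange: the both-tight solution has a negative serving — not a feasible corner.
sweet potato + orange with both tight: 1.292 servings and 2.031 servings → $1.94.
The minimum over all feasible corners is $1.94.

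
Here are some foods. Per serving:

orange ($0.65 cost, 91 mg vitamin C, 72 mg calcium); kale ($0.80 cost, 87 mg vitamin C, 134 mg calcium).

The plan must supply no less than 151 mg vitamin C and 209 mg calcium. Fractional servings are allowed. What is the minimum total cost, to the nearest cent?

This is a tiny linear program; its minimum lies at a vertex of the feasible set. List the vertices and price them.
orange only: max(151/91, 209/72) = 2.903 servings → $1.89.
kale only: max(151/87, 209/134) = 1.736 servings → $1.39.
orange + kale with both tight: 0.3459 servings and 1.374 servings → $1.32.
The minimum over all feasible corners is $1.32.

$1.32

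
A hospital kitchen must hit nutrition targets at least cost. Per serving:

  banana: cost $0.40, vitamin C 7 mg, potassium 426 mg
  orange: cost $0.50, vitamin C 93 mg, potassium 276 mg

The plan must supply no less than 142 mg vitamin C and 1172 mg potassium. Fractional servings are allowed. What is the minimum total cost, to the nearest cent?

$1.43

Check every corner: each single food scaled to meet both minima, and each pair solved so both constraints bind.
banana only: max(142/7, 1172/426) = 20.29 servings → $8.11.
orange only: max(142/93, 1172/276) = 4.246 servings → $2.12.
banana + orange with both tight: 1.852 servings and 1.387 servings → $1.43.
Cheapest feasible corner: $1.43.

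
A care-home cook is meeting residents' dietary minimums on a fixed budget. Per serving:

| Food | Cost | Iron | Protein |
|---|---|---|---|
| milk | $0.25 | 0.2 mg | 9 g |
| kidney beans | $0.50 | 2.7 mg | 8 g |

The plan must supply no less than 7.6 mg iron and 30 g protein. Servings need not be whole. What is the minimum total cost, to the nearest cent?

milk only: max(7.6/0.2, 30/9) = 38 servings → $9.50.
kidney beans only: max(7.6/2.7, 30/8) = 3.75 servings → $1.88.
milk + kidney beans with both tight: 0.8899 servings and 2.749 servings → $1.60.
So the least-cost plan costs $1.60.

$1.60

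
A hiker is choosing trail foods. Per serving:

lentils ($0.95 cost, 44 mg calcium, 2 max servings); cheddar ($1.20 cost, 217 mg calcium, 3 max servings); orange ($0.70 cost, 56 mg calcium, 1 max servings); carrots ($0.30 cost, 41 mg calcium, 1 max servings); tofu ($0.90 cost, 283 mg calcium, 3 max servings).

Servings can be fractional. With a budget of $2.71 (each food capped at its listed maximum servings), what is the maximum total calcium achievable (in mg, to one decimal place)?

850.8 mg

Calcium per dollar: tofu 314.4, cheddar 180.8, carrots 136.7, orange 80, lentils 46.32.
Take 3 servings of tofu: spends $2.70, +849.0 mg calcium (running total 849.0 mg).
Take 0.008333 servings of cheddar: spends $0.01, +1.8 mg calcium (running total 850.8 mg).
Filling greedily by calcium-per-dollar is optimal for one linear limit, giving 850.8 mg.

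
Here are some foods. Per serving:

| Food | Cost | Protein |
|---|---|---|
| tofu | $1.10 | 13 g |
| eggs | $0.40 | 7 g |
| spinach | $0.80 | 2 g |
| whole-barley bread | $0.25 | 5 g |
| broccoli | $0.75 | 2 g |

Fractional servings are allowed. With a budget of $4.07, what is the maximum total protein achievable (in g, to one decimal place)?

81.4 g

Protein per dollar: whole-barley bread 20, eggs 17.5, tofu 11.82, broccoli 2.667, spinach 2.5.
With no serving limits, spend the whole cost allowance on whole-barley bread: $4.07 / $0.25 × 5 g = 81.4 g.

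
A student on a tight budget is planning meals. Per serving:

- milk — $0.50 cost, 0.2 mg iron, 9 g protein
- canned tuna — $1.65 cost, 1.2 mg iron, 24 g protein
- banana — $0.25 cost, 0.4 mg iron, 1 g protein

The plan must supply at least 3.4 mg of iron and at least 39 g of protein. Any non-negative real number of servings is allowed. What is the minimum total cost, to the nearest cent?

$3.43

The cheapest plan sits at a corner of the feasible region — with two constraints it uses at most two foods.
milk only: max(3.4/0.2, 39/9) = 17 servings → $8.50.
canned tuna only: max(3.4/1.2, 39/24) = 2.833 servings → $4.67.
banana only: max(3.4/0.4, 39/1) = 39 servings → $9.75.
milk + canned tuna: intersection lies outside the first quadrant.
milk + banana with both tight: 3.588 servings and 6.706 servings → $3.47.
canned tuna + banana with both tight: 1.452 servings and 4.143 servings → $3.43.
The minimum over all feasible corners is $3.43.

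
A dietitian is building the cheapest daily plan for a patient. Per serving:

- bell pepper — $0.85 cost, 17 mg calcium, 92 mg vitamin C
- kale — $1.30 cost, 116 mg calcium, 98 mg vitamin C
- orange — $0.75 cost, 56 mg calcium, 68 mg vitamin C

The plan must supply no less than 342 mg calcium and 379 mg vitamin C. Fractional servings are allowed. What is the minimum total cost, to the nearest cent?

$4.37

Check every corner: each single food scaled to meet both minima, and each pair solved so both constraints bind.
bell pepper only: max(342/17, 379/92) = 20.12 servings → $17.10.
kale only: max(342/116, 379/98) = 3.867 servings → $5.03.
orange only: max(342/56, 379/68) = 6.107 servings → $4.58.
bell pepper + kale with both tight: 1.16 servings and 2.778 servings → $4.60.
bell pepper + orange: the both-tight solution has a negative serving — not a feasible corner.
kale + orange with both tight: 0.8467 servings and 4.353 servings → $4.37.
The minimum over all feasible corners is $4.37.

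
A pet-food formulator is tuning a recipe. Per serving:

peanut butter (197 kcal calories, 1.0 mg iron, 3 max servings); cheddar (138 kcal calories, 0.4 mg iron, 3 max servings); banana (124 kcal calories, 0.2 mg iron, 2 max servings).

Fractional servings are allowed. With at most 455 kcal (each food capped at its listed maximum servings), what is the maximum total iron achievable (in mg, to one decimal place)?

Iron per kcal: peanut butter 0.005076, cheddar 0.002899, banana 0.001613.
Take 2.31 servings of peanut butter: uses 455 kcal, +2.3 mg iron (running total 2.3 mg).
Greedy by best ratio exhausts the calories allowance optimally: 2.3 mg.

2.3 mg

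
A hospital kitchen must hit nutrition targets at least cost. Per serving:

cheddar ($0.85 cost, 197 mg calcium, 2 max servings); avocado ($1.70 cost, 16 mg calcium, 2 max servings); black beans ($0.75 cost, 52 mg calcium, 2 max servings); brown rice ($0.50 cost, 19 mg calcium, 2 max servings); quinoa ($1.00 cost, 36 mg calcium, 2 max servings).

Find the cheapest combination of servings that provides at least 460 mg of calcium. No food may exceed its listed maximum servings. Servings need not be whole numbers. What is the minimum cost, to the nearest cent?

$2.65

Cost per mg of calcium: cheddar $0.0043, black beans $0.0144, brown rice $0.0263, quinoa $0.0278, avocado $0.1062.
Take 2 servings of cheddar: +394.0 mg calcium for $1.70 (total $1.70, still need 66.0 mg).
Take 1.269 servings of black beans: +66.0 mg calcium for $0.95 (total $2.65, still need 0.0 mg).
Greedy by cheapest-per-mg is optimal for a single linear constraint, so the minimum cost is $2.65.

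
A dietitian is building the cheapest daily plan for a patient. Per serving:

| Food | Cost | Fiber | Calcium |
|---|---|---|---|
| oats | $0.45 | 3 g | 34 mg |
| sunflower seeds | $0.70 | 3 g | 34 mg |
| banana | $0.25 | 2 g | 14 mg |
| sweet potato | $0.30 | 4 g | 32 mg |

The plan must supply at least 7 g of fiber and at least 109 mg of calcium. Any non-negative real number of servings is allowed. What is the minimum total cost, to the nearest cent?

$1.02

oats only: max(7/3, 109/34) = 3.206 servings → $1.44.
sunflower seeds only: max(7/3, 109/34) = 3.206 servings → $2.24.
banana only: max(7/2, 109/14) = 7.786 servings → $1.95.
sweet potato only: max(7/4, 109/32) = 3.406 servings → $1.02.
oats + sunflower seeds (both tight): parallel constraints — no distinct corner.
oats + banana: the both-tight solution has a negative serving — not a feasible corner.
oats + sweet potato: the both-tight solution has a negative serving — not a feasible corner.
sunflower seeds + banana: intersection lies outside the first quadrant.
sunflower seeds + sweet potato with both targets exact would need a negative amount; discard.
banana + sweet potato with both targets exact would need a negative amount; discard.
Cheapest feasible corner: $1.02.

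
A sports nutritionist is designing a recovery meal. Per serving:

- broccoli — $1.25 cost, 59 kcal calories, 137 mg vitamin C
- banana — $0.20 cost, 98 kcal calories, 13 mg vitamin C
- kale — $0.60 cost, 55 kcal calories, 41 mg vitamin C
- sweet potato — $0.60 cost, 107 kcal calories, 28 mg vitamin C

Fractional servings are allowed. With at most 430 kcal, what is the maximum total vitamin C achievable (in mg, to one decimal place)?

998.5 mg

Vitamin C per kcal: broccoli 2.322, kale 0.7455, sweet potato 0.2617, banana 0.1327.
With no serving limits, spend the whole calories allowance on broccoli: 430 kcal / 59 kcal × 137 mg = 998.5 mg.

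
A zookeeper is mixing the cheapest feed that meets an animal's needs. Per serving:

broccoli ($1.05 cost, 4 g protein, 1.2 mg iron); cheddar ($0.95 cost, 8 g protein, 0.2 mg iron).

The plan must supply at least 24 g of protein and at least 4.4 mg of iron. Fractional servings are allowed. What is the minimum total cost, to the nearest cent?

A basic optimal solution has at most two foods positive. Try each food alone and each pair with both targets met exactly.
broccoli only: max(24/4, 4.4/1.2) = 6 servings → $6.30.
cheddar only: max(24/8, 4.4/0.2) = 22 servings → $20.90.
broccoli + cheddar with both tight: 3.455 servings and 1.273 servings → $4.84.
Cheapest feasible corner: $4.84.

$4.84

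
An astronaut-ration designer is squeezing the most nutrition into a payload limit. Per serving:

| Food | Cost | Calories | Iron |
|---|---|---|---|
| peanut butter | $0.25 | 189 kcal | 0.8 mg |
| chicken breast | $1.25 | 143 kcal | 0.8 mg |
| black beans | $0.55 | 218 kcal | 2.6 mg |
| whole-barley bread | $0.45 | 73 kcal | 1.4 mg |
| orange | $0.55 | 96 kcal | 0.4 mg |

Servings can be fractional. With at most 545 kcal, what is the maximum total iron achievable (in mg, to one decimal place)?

Iron per kcal: whole-barley bread 0.01918, black beans 0.01193, chicken breast 0.005594, peanut butter 0.004233, orange 0.004167.
With no serving limits, spend the whole calories allowance on whole-barley bread: 545 kcal / 73 kcal × 1.4 mg = 10.5 mg.

10.5 mg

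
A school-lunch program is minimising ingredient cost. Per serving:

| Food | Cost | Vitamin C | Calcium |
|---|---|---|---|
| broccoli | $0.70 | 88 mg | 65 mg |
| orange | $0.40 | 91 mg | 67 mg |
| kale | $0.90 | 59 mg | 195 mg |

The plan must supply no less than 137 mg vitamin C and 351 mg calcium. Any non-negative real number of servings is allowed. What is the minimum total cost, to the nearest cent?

The cheapest plan sits at a corner of the feasible region — with two constraints it uses at most two foods.
broccoli only: max(137/88, 351/65) = 5.4 servings → $3.78.
orange only: max(137/91, 351/67) = 5.239 servings → $2.10.
kale only: max(137/59, 351/195) = 2.322 servings → $2.09.
broccoli + orange: intersection lies outside the first quadrant.
broccoli + kale with both tight: 0.4507 servings and 1.65 servings → $1.80.
orange + kale with both tight: 0.4355 servings and 1.65 servings → $1.66.
Cheapest feasible corner: $1.66.

$1.66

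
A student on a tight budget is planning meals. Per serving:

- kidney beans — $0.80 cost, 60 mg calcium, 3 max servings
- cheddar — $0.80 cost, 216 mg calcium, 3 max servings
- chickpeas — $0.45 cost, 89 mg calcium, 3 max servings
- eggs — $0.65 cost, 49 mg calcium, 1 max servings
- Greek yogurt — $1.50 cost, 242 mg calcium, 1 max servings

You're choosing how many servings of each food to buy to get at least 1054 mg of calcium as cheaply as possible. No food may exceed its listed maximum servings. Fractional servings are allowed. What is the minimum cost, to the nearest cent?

$4.61

Cost per mg of calcium: cheddar $0.0037, chickpeas $0.0051, Greek yogurt $0.0062, eggs $0.0133, kidney beans $0.0133.
Take 3 servings of cheddar: +648.0 mg calcium for $2.40 (total $2.40, still need 406.0 mg).
Take 3 servings of chickpeas: +267.0 mg calcium for $1.35 (total $3.75, still need 139.0 mg).
Take 0.5744 servings of Greek yogurt: +139.0 mg calcium for $0.86 (total $4.61, still need 0.0 mg).
Filling from the cheapest source first is optimal under one linear minimum: $4.61.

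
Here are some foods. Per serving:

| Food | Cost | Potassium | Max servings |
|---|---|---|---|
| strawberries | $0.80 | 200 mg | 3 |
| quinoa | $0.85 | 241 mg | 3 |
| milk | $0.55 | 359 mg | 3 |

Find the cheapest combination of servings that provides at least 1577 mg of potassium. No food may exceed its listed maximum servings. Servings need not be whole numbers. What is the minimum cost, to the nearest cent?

$3.41

Cost per mg of potassium: milk $0.0015, quinoa $0.0035, strawberries $0.0040.
Take 3 servings of milk: +1077.0 mg potassium for $1.65 (total $1.65, still need 500.0 mg).
Take 2.075 servings of quinoa: +500.0 mg potassium for $1.76 (total $3.41, still need 0.0 mg).
Filling from the cheapest source first is optimal under one linear minimum: $3.41.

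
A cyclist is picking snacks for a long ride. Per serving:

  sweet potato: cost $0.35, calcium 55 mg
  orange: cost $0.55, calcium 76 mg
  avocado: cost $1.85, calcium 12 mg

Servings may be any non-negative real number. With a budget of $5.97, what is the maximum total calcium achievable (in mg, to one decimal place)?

938.1 mg

Calcium per dollar: sweet potato 157.1, orange 138.2, avocado 6.486.
With no serving limits, spend the whole cost allowance on sweet potato: $5.97 / $0.35 × 55 mg = 938.1 mg.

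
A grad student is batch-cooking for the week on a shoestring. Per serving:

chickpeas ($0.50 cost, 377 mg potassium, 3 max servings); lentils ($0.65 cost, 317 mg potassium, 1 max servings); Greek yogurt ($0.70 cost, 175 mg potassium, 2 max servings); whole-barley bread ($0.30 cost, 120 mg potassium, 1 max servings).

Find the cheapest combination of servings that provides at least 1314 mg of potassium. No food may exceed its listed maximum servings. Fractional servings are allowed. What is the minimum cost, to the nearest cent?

$1.88

Cost per mg of potassium: chickpeas $0.0013, lentils $0.0021, whole-barley bread $0.0025, Greek yogurt $0.0040.
Take 3 servings of chickpeas: +1131.0 mg potassium for $1.50 (total $1.50, still need 183.0 mg).
Take 0.5773 servings of lentils: +183.0 mg potassium for $0.38 (total $1.88, still need 0.0 mg).
Greedy by cheapest-per-mg is optimal for a single linear constraint, so the minimum cost is $1.88.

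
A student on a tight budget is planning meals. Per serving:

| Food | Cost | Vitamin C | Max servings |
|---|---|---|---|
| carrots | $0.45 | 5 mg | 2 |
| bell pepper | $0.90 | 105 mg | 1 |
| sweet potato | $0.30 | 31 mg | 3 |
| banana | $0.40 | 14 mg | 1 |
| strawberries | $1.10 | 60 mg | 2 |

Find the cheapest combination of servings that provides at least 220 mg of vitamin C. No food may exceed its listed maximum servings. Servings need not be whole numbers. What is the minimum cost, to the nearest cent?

$2.20

Cost per mg of vitamin C: bell pepper $0.0086, sweet potato $0.0097, strawberries $0.0183, banana $0.0286, carrots $0.0900.
Take 1 serving of bell pepper: +105.0 mg vitamin C for $0.90 (total $0.90, still need 115.0 mg).
Take 3 servings of sweet potato: +93.0 mg vitamin C for $0.90 (total $1.80, still need 22.0 mg).
Take 0.3667 servings of strawberries: +22.0 mg vitamin C for $0.40 (total $2.20, still need 0.0 mg).
Filling from the cheapest source first is optimal under one linear minimum: $2.20.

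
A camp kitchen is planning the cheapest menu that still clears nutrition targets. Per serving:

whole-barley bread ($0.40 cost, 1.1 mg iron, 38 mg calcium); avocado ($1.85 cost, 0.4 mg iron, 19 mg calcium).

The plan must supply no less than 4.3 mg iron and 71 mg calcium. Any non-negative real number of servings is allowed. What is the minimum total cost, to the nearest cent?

$1.56

whole-barley bread only: max(4.3/1.1, 71/38) = 3.909 servings → $1.56.
avocado only: max(4.3/0.4, 71/19) = 10.75 servings → $19.89.
whole-barley bread + avocado: the both-tight solution has a negative serving — not a feasible corner.
The minimum over all feasible corners is $1.56.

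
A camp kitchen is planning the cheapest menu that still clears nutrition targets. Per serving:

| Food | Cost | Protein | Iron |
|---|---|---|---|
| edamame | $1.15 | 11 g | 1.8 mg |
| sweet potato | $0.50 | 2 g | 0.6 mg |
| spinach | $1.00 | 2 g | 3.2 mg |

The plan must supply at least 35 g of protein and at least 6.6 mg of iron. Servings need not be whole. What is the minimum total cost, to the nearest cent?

edamame only: max(35/11, 6.6/1.8) = 3.667 servings → $4.22.
sweet potato only: max(35/2, 6.6/0.6) = 17.5 servings → $8.75.
spinach only: max(35/2, 6.6/3.2) = 17.5 servings → $17.50.
edamame + sweet potato with both tight: 2.6 servings and 3.2 servings → $4.59.
edamame + spinach with both tight: 3.127 servings and 0.3038 servings → $3.90.
sweet potato + spinach: intersection lies outside the first quadrant.
The minimum over all feasible corners is $3.90.

$3.90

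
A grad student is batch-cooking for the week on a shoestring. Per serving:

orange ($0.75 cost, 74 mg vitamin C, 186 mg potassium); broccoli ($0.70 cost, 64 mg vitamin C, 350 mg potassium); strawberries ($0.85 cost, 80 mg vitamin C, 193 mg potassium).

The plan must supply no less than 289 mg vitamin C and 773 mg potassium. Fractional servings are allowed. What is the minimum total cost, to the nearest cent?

$2.94

An LP optimum is at a vertex; with two nutrient constraints at most two foods are used. Check each candidate.
orange only: max(289/74, 773/186) = 4.156 servings → $3.12.
broccoli only: max(289/64, 773/350) = 4.516 servings → $3.16.
strawberries only: max(289/80, 773/193) = 4.005 servings → $3.40.
orange + broccoli with both tight: 3.692 servings and 0.2464 servings → $2.94.
orange + strawberries with both targets exact would need a negative amount; discard.
broccoli + strawberries with both tight: 0.3875 servings and 3.303 servings → $3.08.
The minimum over all feasible corners is $2.94.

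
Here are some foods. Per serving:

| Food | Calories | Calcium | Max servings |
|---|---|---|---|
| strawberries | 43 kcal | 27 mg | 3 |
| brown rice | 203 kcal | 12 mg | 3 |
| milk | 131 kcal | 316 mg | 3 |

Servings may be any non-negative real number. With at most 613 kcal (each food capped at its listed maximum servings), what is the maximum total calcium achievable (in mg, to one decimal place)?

1034.4 mg

Calcium per kcal: milk 2.412, strawberries 0.6279, brown rice 0.05911.
Take 3 servings of milk: uses 393 kcal, +948.0 mg calcium (running total 948.0 mg).
Take 3 servings of strawberries: uses 129 kcal, +81.0 mg calcium (running total 1029.0 mg).
Take 0.4483 servings of brown rice: uses 91 kcal, +5.4 mg calcium (running total 1034.4 mg).
Greedy by best ratio exhausts the calories allowance optimally: 1034.4 mg.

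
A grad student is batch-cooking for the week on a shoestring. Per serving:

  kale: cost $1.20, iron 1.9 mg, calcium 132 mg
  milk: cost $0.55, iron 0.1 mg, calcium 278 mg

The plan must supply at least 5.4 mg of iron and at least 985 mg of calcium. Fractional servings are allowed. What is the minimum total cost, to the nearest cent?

$4.51

Minimising a linear cost over {iron ≥ 5.4, calcium ≥ 985, servings ≥ 0} — the optimum is at a vertex, using one or two foods.
kale only: max(5.4/1.9, 985/132) = 7.462 servings → $8.95.
milk only: max(5.4/0.1, 985/278) = 54 servings → $29.70.
kale + milk with both tight: 2.724 servings and 2.25 servings → $4.51.
So the least-cost plan costs $4.51.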